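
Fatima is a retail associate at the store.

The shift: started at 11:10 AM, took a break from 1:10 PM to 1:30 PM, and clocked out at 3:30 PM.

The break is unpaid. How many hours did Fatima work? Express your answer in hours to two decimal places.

4.00 hours

The shift: 11:10 AM–3:30 PM = 4 h 20 min; less 20 min break → 4 h 0 min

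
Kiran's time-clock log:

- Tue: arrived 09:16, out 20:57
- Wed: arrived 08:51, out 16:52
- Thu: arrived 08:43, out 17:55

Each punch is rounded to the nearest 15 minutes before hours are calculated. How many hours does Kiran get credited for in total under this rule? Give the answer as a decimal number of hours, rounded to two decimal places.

Tue: in 09:16→09:15, out 20:57→21:00; 11 h 45 min
Wed: in 08:51→08:45, out 16:52→16:45; 8 h 0 min
Thu: in 08:43→08:45, out 17:55→18:00; 9 h 15 min
Total credited: 29 h 0 min.

29.00 hours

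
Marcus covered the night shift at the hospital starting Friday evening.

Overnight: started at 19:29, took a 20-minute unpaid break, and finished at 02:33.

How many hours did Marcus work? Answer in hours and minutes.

Overnight: 19:29 → midnight = 4 h 31 min; midnight → 02:33 = 2 h 33 min; span 7 h 4 min; less 20 min break → 6 h 44 min

6 h 44 min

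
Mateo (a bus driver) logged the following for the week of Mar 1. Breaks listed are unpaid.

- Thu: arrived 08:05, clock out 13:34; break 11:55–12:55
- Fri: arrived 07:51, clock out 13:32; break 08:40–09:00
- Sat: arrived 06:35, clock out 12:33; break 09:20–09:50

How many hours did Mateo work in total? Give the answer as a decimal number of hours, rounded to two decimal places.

Thu: 08:05–13:34 = 5 h 29 min; less 60 min break → 4 h 29 min
Fri: 07:51–13:32 = 5 h 41 min; less 20 min break → 5 h 21 min
Sat: 06:35–12:33 = 5 h 58 min; less 30 min break → 5 h 28 min
Total: 4 h 29 min + 5 h 21 min + 5 h 28 min = 15 h 18 min.

15.30 hours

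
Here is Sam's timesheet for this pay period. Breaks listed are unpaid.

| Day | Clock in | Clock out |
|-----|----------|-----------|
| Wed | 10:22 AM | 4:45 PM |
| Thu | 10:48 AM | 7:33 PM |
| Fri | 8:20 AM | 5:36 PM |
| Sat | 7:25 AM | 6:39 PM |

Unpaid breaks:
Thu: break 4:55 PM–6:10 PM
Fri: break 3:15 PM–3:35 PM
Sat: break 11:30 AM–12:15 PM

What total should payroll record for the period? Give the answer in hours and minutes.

Wed: 10:22 AM–4:45 PM = 6 h 23 min
Thu: 10:48 AM–7:33 PM = 8 h 45 min; less 75 min break → 7 h 30 min
Fri: 8:20 AM–5:36 PM = 9 h 16 min; less 20 min break → 8 h 56 min
Sat: 7:25 AM–6:39 PM = 11 h 14 min; less 45 min break → 10 h 29 min
Total: 6 h 23 min + 7 h 30 min + 8 h 56 min + 10 h 29 min = 33 h 18 min.

33 h 18 min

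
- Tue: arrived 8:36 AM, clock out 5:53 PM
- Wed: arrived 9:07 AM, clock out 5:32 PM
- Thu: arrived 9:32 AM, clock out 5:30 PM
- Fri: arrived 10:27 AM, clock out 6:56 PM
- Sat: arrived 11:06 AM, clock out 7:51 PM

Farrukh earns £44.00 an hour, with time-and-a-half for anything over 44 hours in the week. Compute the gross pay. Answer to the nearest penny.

£1887.60

Tue: 8:36 AM–5:53 PM = 9 h 17 min
Wed: 9:07 AM–5:32 PM = 8 h 25 min
Thu: 9:32 AM–5:30 PM = 7 h 58 min
Fri: 10:27 AM–6:56 PM = 8 h 29 min
Sat: 11:06 AM–7:51 PM = 8 h 45 min
Total worked: 42 h 54 min = 2574 min.
Regular 42 h 54 min = 2574 min at £44.00/h; overtime 0 h 0 min = 0 min at £66.00/h.
Pay = (2574 × £44.00 + 0 × £66.00) ÷ 60 = £1887.60.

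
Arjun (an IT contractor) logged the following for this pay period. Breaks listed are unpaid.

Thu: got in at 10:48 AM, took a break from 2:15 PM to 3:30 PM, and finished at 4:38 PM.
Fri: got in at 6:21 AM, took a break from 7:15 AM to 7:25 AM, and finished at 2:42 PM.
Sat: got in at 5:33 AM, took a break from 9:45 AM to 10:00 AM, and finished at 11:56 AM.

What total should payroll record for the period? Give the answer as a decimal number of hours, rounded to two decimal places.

18.90 hours

Thu: 10:48 AM–4:38 PM = 5 h 50 min; less 75 min break → 4 h 35 min
Fri: 6:21 AM–2:42 PM = 8 h 21 min; less 10 min break → 8 h 11 min
Sat: 5:33 AM–11:56 AM = 6 h 23 min; less 15 min break → 6 h 8 min
Total: 4 h 35 min + 8 h 11 min + 6 h 8 min = 18 h 54 min.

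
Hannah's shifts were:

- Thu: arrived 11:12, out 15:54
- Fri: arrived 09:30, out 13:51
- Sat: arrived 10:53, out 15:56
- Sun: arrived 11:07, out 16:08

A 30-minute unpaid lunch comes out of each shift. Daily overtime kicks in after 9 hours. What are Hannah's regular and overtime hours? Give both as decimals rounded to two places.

Thu: 11:12–15:54 = 4 h 42 min; less 30 min break → 4 h 12 min
Fri: 09:30–13:51 = 4 h 21 min; less 30 min break → 3 h 51 min
Sat: 10:53–15:56 = 5 h 3 min; less 30 min break → 4 h 33 min
Sun: 11:07–16:08 = 5 h 1 min; less 30 min break → 4 h 31 min
Thu reg 4 h 12 min / OT 0 h 0 min; Fri reg 3 h 51 min / OT 0 h 0 min; Sat reg 4 h 33 min / OT 0 h 0 min; Sun reg 4 h 31 min / OT 0 h 0 min.
Totals: regular 17 h 7 min, overtime 0 h 0 min.

Regular 17.12 hours, overtime 0.00 hours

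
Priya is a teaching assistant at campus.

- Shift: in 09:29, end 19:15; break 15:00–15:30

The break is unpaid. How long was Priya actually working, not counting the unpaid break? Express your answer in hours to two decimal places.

9.27 hours

Shift: 09:29–19:15 = 9 h 46 min; less 30 min break → 9 h 16 min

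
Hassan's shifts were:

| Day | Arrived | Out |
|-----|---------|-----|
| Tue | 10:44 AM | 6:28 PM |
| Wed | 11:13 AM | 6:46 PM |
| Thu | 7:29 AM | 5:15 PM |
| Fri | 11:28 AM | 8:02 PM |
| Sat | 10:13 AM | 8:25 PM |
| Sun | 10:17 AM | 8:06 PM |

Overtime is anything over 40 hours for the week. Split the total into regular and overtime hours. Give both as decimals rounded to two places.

Regular 40.00 hours, overtime 13.63 hours

Tue: 10:44 AM–6:28 PM = 7 h 44 min
Wed: 11:13 AM–6:46 PM = 7 h 33 min
Thu: 7:29 AM–5:15 PM = 9 h 46 min
Fri: 11:28 AM–8:02 PM = 8 h 34 min
Sat: 10:13 AM–8:25 PM = 10 h 12 min
Sun: 10:17 AM–8:06 PM = 9 h 49 min
Total worked: 53 h 38 min = 53.63 h.
Threshold 40 h → overtime 13 h 38 min, regular 40 h 0 min.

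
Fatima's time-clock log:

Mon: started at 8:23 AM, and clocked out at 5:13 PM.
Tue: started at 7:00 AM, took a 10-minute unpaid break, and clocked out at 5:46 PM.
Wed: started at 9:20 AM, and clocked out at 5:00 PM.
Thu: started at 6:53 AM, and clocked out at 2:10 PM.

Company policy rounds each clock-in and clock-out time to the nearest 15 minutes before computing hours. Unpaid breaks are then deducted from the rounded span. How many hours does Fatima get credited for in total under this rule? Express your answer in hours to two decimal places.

Mon: in 8:23 AM→8:30 AM, out 5:13 PM→5:15 PM; 8 h 45 min
Tue: in 7:00 AM→7:00 AM, out 5:46 PM→5:45 PM; 10 h 45 min − 10 min = 10 h 35 min
Wed: in 9:20 AM→9:15 AM, out 5:00 PM→5:00 PM; 7 h 45 min
Thu: in 6:53 AM→7:00 AM, out 2:10 PM→2:15 PM; 7 h 15 min
Total credited: 34 h 20 min.

34.33 hours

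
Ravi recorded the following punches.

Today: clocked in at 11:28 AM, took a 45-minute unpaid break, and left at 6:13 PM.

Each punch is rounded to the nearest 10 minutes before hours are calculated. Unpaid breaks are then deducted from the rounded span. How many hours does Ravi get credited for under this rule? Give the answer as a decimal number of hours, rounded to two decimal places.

5.92 hours

Today: in 11:28 AM→11:30 AM, out 6:13 PM→6:10 PM; 6 h 40 min − 45 min = 5 h 55 min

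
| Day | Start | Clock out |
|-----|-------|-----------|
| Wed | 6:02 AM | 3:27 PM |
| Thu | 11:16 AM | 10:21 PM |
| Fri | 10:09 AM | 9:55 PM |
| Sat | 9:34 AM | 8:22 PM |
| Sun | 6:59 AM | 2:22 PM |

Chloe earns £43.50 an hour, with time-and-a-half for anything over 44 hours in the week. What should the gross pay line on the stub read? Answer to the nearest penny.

Wed: 6:02 AM–3:27 PM = 9 h 25 min
Thu: 11:16 AM–10:21 PM = 11 h 5 min
Fri: 10:09 AM–9:55 PM = 11 h 46 min
Sat: 9:34 AM–8:22 PM = 10 h 48 min
Sun: 6:59 AM–2:22 PM = 7 h 23 min
Total worked: 50 h 27 min = 3027 min.
Regular 44 h 0 min = 2640 min at £43.50/h; overtime 6 h 27 min = 387 min at £65.25/h.
Pay = (2640 × £43.50 + 387 × £65.25) ÷ 60 = £2334.86.

£2334.86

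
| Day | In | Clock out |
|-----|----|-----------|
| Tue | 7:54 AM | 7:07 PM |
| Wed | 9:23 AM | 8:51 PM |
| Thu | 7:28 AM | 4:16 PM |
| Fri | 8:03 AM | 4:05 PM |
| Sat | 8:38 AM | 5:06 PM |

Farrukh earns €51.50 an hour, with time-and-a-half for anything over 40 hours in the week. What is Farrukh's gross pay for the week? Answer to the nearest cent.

€2676.71

Tue: 7:54 AM–7:07 PM = 11 h 13 min
Wed: 9:23 AM–8:51 PM = 11 h 28 min
Thu: 7:28 AM–4:16 PM = 8 h 48 min
Fri: 8:03 AM–4:05 PM = 8 h 2 min
Sat: 8:38 AM–5:06 PM = 8 h 28 min
Total worked: 47 h 59 min = 2879 min.
Regular 40 h 0 min = 2400 min at €51.50/h; overtime 7 h 59 min = 479 min at €77.25/h.
Pay = (2400 × €51.50 + 479 × €77.25) ÷ 60 = €2676.71.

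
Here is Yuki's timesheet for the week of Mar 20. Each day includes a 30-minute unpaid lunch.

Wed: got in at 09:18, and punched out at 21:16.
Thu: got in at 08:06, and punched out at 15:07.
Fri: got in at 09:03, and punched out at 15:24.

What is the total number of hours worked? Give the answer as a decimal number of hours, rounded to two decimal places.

Wed: 09:18–21:16 = 11 h 58 min; less 30 min break → 11 h 28 min
Thu: 08:06–15:07 = 7 h 1 min; less 30 min break → 6 h 31 min
Fri: 09:03–15:24 = 6 h 21 min; less 30 min break → 5 h 51 min
Total: 11 h 28 min + 6 h 31 min + 5 h 51 min = 23 h 50 min.

23.83 hours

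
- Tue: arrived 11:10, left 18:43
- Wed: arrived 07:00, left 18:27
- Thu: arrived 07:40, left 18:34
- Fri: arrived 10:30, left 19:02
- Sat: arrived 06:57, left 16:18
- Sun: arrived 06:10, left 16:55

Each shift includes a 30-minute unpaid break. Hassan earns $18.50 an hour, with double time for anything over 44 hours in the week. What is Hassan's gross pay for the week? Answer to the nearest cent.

$1240.73

Tue: 11:10–18:43 = 7 h 33 min; less 30 min break → 7 h 3 min
Wed: 07:00–18:27 = 11 h 27 min; less 30 min break → 10 h 57 min
Thu: 07:40–18:34 = 10 h 54 min; less 30 min break → 10 h 24 min
Fri: 10:30–19:02 = 8 h 32 min; less 30 min break → 8 h 2 min
Sat: 06:57–16:18 = 9 h 21 min; less 30 min break → 8 h 51 min
Sun: 06:10–16:55 = 10 h 45 min; less 30 min break → 10 h 15 min
Total worked: 55 h 32 min = 3332 min.
Regular 44 h 0 min = 2640 min at $18.50/h; overtime 11 h 32 min = 692 min at $37.00/h.
Pay = (2640 × $18.50 + 692 × $37.00) ÷ 60 = $1240.73.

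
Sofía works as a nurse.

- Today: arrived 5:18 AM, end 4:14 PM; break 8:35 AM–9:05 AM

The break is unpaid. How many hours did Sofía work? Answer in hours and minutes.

10 h 26 min

Today: 5:18 AM–4:14 PM = 10 h 56 min; less 30 min break → 10 h 26 min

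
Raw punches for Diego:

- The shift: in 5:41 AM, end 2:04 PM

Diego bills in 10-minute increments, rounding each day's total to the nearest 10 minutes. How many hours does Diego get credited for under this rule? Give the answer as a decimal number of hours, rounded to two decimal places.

8.33 hours

The shift: 5:41 AM–2:04 PM = 8 h 23 min → rounds to 8 h 20 min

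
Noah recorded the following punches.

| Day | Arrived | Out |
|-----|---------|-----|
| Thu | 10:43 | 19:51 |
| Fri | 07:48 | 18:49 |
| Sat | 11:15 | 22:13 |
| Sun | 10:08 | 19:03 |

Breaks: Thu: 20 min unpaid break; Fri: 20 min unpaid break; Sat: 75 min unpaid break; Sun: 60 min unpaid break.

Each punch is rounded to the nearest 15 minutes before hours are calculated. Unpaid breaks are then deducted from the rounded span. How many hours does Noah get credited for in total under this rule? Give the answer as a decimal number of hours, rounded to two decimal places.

Thu: in 10:43→10:45, out 19:51→19:45; 9 h 0 min − 20 min = 8 h 40 min
Fri: in 07:48→07:45, out 18:49→18:45; 11 h 0 min − 20 min = 10 h 40 min
Sat: in 11:15→11:15, out 22:13→22:15; 11 h 0 min − 75 min = 9 h 45 min
Sun: in 10:08→10:15, out 19:03→19:00; 8 h 45 min − 60 min = 7 h 45 min
Total credited: 36 h 50 min.

36.83 hours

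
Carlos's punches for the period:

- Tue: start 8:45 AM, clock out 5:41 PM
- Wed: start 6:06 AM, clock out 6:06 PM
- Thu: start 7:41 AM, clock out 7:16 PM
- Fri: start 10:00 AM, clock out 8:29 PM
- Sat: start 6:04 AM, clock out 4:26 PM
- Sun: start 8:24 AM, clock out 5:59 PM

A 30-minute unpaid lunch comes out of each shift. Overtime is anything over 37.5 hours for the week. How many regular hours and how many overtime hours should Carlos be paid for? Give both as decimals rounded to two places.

Regular 37.50 hours, overtime 22.45 hours

Tue: 8:45 AM–5:41 PM = 8 h 56 min; less 30 min break → 8 h 26 min
Wed: 6:06 AM–6:06 PM = 12 h 0 min; less 30 min break → 11 h 30 min
Thu: 7:41 AM–7:16 PM = 11 h 35 min; less 30 min break → 11 h 5 min
Fri: 10:00 AM–8:29 PM = 10 h 29 min; less 30 min break → 9 h 59 min
Sat: 6:04 AM–4:26 PM = 10 h 22 min; less 30 min break → 9 h 52 min
Sun: 8:24 AM–5:59 PM = 9 h 35 min; less 30 min break → 9 h 5 min
Total worked: 59 h 57 min = 59.95 h.
Threshold 37.5 h → overtime 22 h 27 min, regular 37 h 30 min.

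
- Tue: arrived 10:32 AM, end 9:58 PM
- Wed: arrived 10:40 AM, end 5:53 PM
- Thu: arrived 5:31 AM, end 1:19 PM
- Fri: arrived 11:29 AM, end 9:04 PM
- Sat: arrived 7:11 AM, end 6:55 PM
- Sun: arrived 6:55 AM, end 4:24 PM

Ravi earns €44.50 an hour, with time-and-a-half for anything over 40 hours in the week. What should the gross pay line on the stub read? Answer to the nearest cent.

Tue: 10:32 AM–9:58 PM = 11 h 26 min
Wed: 10:40 AM–5:53 PM = 7 h 13 min
Thu: 5:31 AM–1:19 PM = 7 h 48 min
Fri: 11:29 AM–9:04 PM = 9 h 35 min
Sat: 7:11 AM–6:55 PM = 11 h 44 min
Sun: 6:55 AM–4:24 PM = 9 h 29 min
Total worked: 57 h 15 min = 3435 min.
Regular 40 h 0 min = 2400 min at €44.50/h; overtime 17 h 15 min = 1035 min at €66.75/h.
Pay = (2400 × €44.50 + 1035 × €66.75) ÷ 60 = €2931.44.

€2931.44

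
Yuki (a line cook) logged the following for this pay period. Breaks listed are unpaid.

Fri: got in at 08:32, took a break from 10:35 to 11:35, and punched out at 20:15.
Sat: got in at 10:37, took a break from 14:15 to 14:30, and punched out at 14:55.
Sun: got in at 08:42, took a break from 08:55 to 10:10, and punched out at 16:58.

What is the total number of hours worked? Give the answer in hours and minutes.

21 h 47 min

Fri: 08:32–20:15 = 11 h 43 min; less 60 min break → 10 h 43 min
Sat: 10:37–14:55 = 4 h 18 min; less 15 min break → 4 h 3 min
Sun: 08:42–16:58 = 8 h 16 min; less 75 min break → 7 h 1 min
Total: 10 h 43 min + 4 h 3 min + 7 h 1 min = 21 h 47 min.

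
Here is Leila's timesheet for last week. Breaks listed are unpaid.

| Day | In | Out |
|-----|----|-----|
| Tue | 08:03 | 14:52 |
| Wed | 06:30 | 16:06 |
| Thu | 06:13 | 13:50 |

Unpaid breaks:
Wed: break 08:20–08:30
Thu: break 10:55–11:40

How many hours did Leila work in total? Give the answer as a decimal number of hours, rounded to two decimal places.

23.12 hours

Tue: 08:03–14:52 = 6 h 49 min
Wed: 06:30–16:06 = 9 h 36 min; less 10 min break → 9 h 26 min
Thu: 06:13–13:50 = 7 h 37 min; less 45 min break → 6 h 52 min
Total: 6 h 49 min + 9 h 26 min + 6 h 52 min = 23 h 7 min.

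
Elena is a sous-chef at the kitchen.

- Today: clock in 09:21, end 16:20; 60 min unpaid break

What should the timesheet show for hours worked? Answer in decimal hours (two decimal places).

Today: 09:21–16:20 = 6 h 59 min; less 60 min break → 5 h 59 min

5.98 hours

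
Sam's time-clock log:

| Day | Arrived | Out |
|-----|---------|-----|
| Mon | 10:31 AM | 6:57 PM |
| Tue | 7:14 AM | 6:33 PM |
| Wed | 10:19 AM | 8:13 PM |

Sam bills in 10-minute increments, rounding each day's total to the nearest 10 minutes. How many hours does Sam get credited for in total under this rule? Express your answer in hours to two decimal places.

29.67 hours

Mon: 10:31 AM–6:57 PM = 8 h 26 min → rounds to 8 h 30 min
Tue: 7:14 AM–6:33 PM = 11 h 19 min → rounds to 11 h 20 min
Wed: 10:19 AM–8:13 PM = 9 h 54 min → rounds to 9 h 50 min
Total credited: 29 h 40 min.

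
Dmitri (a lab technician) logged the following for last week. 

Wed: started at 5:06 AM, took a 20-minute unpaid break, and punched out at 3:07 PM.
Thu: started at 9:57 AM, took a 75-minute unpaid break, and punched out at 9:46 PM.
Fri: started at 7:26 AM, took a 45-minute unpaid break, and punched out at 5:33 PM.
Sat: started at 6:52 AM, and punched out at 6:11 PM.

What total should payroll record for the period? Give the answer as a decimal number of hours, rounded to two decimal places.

40.93 hours

Wed: 5:06 AM–3:07 PM = 10 h 1 min; less 20 min break → 9 h 41 min
Thu: 9:57 AM–9:46 PM = 11 h 49 min; less 75 min break → 10 h 34 min
Fri: 7:26 AM–5:33 PM = 10 h 7 min; less 45 min break → 9 h 22 min
Sat: 6:52 AM–6:11 PM = 11 h 19 min
Total: 9 h 41 min + 10 h 34 min + 9 h 22 min + 11 h 19 min = 40 h 56 min.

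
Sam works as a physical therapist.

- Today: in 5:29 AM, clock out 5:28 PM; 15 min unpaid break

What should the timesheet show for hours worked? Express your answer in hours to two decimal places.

Today: 5:29 AM–5:28 PM = 11 h 59 min; less 15 min break → 11 h 44 min

11.73 hours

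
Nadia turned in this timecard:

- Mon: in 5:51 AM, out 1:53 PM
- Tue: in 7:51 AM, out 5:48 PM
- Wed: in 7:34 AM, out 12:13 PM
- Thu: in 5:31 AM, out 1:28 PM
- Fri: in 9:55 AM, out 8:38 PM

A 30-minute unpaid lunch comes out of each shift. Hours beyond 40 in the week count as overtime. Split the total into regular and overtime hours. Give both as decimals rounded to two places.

Regular 38.80 hours, overtime 0.00 hours

Mon: 5:51 AM–1:53 PM = 8 h 2 min; less 30 min break → 7 h 32 min
Tue: 7:51 AM–5:48 PM = 9 h 57 min; less 30 min break → 9 h 27 min
Wed: 7:34 AM–12:13 PM = 4 h 39 min; less 30 min break → 4 h 9 min
Thu: 5:31 AM–1:28 PM = 7 h 57 min; less 30 min break → 7 h 27 min
Fri: 9:55 AM–8:38 PM = 10 h 43 min; less 30 min break → 10 h 13 min
Total worked: 38 h 48 min = 38.80 h.
Threshold 40 h → overtime 0 h 0 min, regular 38 h 48 min.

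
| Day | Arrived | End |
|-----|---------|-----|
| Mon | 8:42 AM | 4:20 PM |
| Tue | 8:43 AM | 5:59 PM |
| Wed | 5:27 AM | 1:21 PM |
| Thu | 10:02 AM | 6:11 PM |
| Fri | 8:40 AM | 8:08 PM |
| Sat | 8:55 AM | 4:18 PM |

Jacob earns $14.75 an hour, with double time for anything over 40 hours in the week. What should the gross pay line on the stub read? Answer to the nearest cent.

Mon: 8:42 AM–4:20 PM = 7 h 38 min
Tue: 8:43 AM–5:59 PM = 9 h 16 min
Wed: 5:27 AM–1:21 PM = 7 h 54 min
Thu: 10:02 AM–6:11 PM = 8 h 9 min
Fri: 8:40 AM–8:08 PM = 11 h 28 min
Sat: 8:55 AM–4:18 PM = 7 h 23 min
Total worked: 51 h 48 min = 3108 min.
Regular 40 h 0 min = 2400 min at $14.75/h; overtime 11 h 48 min = 708 min at $29.50/h.
Pay = (2400 × $14.75 + 708 × $29.50) ÷ 60 = $938.10.

$938.10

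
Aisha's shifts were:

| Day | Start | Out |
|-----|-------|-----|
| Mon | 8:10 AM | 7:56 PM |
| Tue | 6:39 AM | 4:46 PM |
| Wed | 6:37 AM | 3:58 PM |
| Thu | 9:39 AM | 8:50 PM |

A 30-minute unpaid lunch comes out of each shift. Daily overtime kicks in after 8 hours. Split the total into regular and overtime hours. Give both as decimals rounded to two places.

Regular 32.00 hours, overtime 8.42 hours

Mon: 8:10 AM–7:56 PM = 11 h 46 min; less 30 min break → 11 h 16 min
Tue: 6:39 AM–4:46 PM = 10 h 7 min; less 30 min break → 9 h 37 min
Wed: 6:37 AM–3:58 PM = 9 h 21 min; less 30 min break → 8 h 51 min
Thu: 9:39 AM–8:50 PM = 11 h 11 min; less 30 min break → 10 h 41 min
Mon reg 8 h 0 min / OT 3 h 16 min; Tue reg 8 h 0 min / OT 1 h 37 min; Wed reg 8 h 0 min / OT 0 h 51 min; Thu reg 8 h 0 min / OT 2 h 41 min.
Totals: regular 32 h 0 min, overtime 8 h 25 min.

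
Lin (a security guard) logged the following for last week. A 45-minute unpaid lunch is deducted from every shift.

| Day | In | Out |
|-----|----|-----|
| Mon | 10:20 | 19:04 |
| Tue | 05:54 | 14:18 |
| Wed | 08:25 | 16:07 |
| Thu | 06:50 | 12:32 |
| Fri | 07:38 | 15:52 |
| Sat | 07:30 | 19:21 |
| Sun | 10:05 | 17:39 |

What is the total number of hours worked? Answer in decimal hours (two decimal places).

52.93 hours

Mon: 10:20–19:04 = 8 h 44 min; less 45 min break → 7 h 59 min
Tue: 05:54–14:18 = 8 h 24 min; less 45 min break → 7 h 39 min
Wed: 08:25–16:07 = 7 h 42 min; less 45 min break → 6 h 57 min
Thu: 06:50–12:32 = 5 h 42 min; less 45 min break → 4 h 57 min
Fri: 07:38–15:52 = 8 h 14 min; less 45 min break → 7 h 29 min
Sat: 07:30–19:21 = 11 h 51 min; less 45 min break → 11 h 6 min
Sun: 10:05–17:39 = 7 h 34 min; less 45 min break → 6 h 49 min
Total: 7 h 59 min + 7 h 39 min + 6 h 57 min + 4 h 57 min + 7 h 29 min + 11 h 6 min + 6 h 49 min = 52 h 56 min.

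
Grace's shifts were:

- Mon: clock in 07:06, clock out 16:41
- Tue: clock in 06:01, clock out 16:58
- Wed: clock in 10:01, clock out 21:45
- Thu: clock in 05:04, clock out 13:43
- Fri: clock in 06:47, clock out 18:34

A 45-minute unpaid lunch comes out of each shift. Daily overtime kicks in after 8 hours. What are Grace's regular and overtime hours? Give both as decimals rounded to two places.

Regular 39.90 hours, overtime 9.05 hours

Mon: 07:06–16:41 = 9 h 35 min; less 45 min break → 8 h 50 min
Tue: 06:01–16:58 = 10 h 57 min; less 45 min break → 10 h 12 min
Wed: 10:01–21:45 = 11 h 44 min; less 45 min break → 10 h 59 min
Thu: 05:04–13:43 = 8 h 39 min; less 45 min break → 7 h 54 min
Fri: 06:47–18:34 = 11 h 47 min; less 45 min break → 11 h 2 min
Mon reg 8 h 0 min / OT 0 h 50 min; Tue reg 8 h 0 min / OT 2 h 12 min; Wed reg 8 h 0 min / OT 2 h 59 min; Thu reg 7 h 54 min / OT 0 h 0 min; Fri reg 8 h 0 min / OT 3 h 2 min.
Totals: regular 39 h 54 min, overtime 9 h 3 min.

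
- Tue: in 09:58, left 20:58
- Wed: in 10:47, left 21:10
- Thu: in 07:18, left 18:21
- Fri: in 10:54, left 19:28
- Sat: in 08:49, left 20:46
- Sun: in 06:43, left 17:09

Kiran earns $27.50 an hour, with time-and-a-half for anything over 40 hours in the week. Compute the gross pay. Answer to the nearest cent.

Tue: 09:58–20:58 = 11 h 0 min
Wed: 10:47–21:10 = 10 h 23 min
Thu: 07:18–18:21 = 11 h 3 min
Fri: 10:54–19:28 = 8 h 34 min
Sat: 08:49–20:46 = 11 h 57 min
Sun: 06:43–17:09 = 10 h 26 min
Total worked: 63 h 23 min = 3803 min.
Regular 40 h 0 min = 2400 min at $27.50/h; overtime 23 h 23 min = 1403 min at $41.25/h.
Pay = (2400 × $27.50 + 1403 × $41.25) ÷ 60 = $2064.56.

$2064.56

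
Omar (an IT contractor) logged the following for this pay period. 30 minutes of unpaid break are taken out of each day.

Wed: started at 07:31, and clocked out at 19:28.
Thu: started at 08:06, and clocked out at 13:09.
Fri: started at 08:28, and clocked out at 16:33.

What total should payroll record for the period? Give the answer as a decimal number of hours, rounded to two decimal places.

Wed: 07:31–19:28 = 11 h 57 min; less 30 min break → 11 h 27 min
Thu: 08:06–13:09 = 5 h 3 min; less 30 min break → 4 h 33 min
Fri: 08:28–16:33 = 8 h 5 min; less 30 min break → 7 h 35 min
Total: 11 h 27 min + 4 h 33 min + 7 h 35 min = 23 h 35 min.

23.58 hours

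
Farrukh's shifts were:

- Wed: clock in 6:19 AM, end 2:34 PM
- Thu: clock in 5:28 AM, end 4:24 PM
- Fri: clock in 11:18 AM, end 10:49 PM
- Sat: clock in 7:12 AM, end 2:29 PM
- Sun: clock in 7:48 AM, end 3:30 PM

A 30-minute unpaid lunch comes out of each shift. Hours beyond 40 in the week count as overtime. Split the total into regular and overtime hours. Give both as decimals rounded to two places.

Wed: 6:19 AM–2:34 PM = 8 h 15 min; less 30 min break → 7 h 45 min
Thu: 5:28 AM–4:24 PM = 10 h 56 min; less 30 min break → 10 h 26 min
Fri: 11:18 AM–10:49 PM = 11 h 31 min; less 30 min break → 11 h 1 min
Sat: 7:12 AM–2:29 PM = 7 h 17 min; less 30 min break → 6 h 47 min
Sun: 7:48 AM–3:30 PM = 7 h 42 min; less 30 min break → 7 h 12 min
Total worked: 43 h 11 min = 43.18 h.
Threshold 40 h → overtime 3 h 11 min, regular 40 h 0 min.

Regular 40.00 hours, overtime 3.18 hours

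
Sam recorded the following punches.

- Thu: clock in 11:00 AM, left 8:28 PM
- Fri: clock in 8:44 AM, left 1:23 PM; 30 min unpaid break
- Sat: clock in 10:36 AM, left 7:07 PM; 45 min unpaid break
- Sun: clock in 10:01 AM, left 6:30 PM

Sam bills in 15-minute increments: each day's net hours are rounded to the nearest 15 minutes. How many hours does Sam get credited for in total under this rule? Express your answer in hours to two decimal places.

30.00 hours

Thu: 11:00 AM–8:28 PM = 9 h 28 min → rounds to 9 h 30 min
Fri: 8:44 AM–1:23 PM = 4 h 39 min − 30 min = 4 h 9 min → rounds to 4 h 15 min
Sat: 10:36 AM–7:07 PM = 8 h 31 min − 45 min = 7 h 46 min → rounds to 7 h 45 min
Sun: 10:01 AM–6:30 PM = 8 h 29 min → rounds to 8 h 30 min
Total credited: 30 h 0 min.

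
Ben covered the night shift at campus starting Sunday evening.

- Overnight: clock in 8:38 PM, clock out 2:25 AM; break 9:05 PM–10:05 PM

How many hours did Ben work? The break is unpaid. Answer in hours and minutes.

Overnight: 8:38 PM → midnight = 3 h 22 min; midnight → 2:25 AM = 2 h 25 min; span 5 h 47 min; less 60 min break → 4 h 47 min

4 h 47 min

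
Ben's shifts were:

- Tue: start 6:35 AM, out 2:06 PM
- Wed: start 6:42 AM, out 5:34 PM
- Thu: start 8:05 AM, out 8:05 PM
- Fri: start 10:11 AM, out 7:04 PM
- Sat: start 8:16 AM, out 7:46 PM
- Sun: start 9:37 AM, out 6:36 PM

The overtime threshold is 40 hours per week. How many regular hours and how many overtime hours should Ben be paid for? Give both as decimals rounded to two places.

Regular 40.00 hours, overtime 19.75 hours

Tue: 6:35 AM–2:06 PM = 7 h 31 min
Wed: 6:42 AM–5:34 PM = 10 h 52 min
Thu: 8:05 AM–8:05 PM = 12 h 0 min
Fri: 10:11 AM–7:04 PM = 8 h 53 min
Sat: 8:16 AM–7:46 PM = 11 h 30 min
Sun: 9:37 AM–6:36 PM = 8 h 59 min
Total worked: 59 h 45 min = 59.75 h.
Threshold 40 h → overtime 19 h 45 min, regular 40 h 0 min.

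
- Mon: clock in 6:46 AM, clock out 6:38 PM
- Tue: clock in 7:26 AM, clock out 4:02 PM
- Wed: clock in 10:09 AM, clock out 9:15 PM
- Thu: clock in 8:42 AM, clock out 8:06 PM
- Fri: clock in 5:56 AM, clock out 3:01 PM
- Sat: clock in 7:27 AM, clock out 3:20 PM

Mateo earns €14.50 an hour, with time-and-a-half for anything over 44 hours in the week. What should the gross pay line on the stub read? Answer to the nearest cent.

Mon: 6:46 AM–6:38 PM = 11 h 52 min
Tue: 7:26 AM–4:02 PM = 8 h 36 min
Wed: 10:09 AM–9:15 PM = 11 h 6 min
Thu: 8:42 AM–8:06 PM = 11 h 24 min
Fri: 5:56 AM–3:01 PM = 9 h 5 min
Sat: 7:27 AM–3:20 PM = 7 h 53 min
Total worked: 59 h 56 min = 3596 min.
Regular 44 h 0 min = 2640 min at €14.50/h; overtime 15 h 56 min = 956 min at €21.75/h.
Pay = (2640 × €14.50 + 956 × €21.75) ÷ 60 = €984.55.

€984.55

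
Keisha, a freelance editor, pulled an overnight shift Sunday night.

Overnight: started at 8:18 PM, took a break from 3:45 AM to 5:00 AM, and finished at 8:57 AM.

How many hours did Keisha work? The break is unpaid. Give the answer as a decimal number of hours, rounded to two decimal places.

Overnight: 8:18 PM → midnight = 3 h 42 min; midnight → 8:57 AM = 8 h 57 min; span 12 h 39 min; less 75 min break → 11 h 24 min

11.40 hours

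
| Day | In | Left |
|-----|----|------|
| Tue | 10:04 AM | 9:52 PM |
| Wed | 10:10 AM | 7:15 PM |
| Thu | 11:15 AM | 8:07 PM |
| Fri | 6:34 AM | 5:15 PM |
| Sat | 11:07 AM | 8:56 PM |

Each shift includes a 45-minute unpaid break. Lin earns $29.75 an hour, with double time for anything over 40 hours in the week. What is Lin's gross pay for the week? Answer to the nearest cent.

$1576.75

Tue: 10:04 AM–9:52 PM = 11 h 48 min; less 45 min break → 11 h 3 min
Wed: 10:10 AM–7:15 PM = 9 h 5 min; less 45 min break → 8 h 20 min
Thu: 11:15 AM–8:07 PM = 8 h 52 min; less 45 min break → 8 h 7 min
Fri: 6:34 AM–5:15 PM = 10 h 41 min; less 45 min break → 9 h 56 min
Sat: 11:07 AM–8:56 PM = 9 h 49 min; less 45 min break → 9 h 4 min
Total worked: 46 h 30 min = 2790 min.
Regular 40 h 0 min = 2400 min at $29.75/h; overtime 6 h 30 min = 390 min at $59.50/h.
Pay = (2400 × $29.75 + 390 × $59.50) ÷ 60 = $1576.75.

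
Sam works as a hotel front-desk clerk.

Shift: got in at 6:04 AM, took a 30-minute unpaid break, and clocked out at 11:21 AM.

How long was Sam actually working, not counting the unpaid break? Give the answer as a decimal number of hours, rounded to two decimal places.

4.78 hours

Shift: 6:04 AM–11:21 AM = 5 h 17 min; less 30 min break → 4 h 47 min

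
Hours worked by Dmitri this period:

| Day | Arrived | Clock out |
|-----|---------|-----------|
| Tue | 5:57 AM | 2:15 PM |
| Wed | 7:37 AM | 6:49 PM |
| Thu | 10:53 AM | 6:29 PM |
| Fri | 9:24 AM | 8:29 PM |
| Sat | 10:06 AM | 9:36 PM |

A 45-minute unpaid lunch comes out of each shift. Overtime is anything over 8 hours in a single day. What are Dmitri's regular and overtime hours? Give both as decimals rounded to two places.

Tue: 5:57 AM–2:15 PM = 8 h 18 min; less 45 min break → 7 h 33 min
Wed: 7:37 AM–6:49 PM = 11 h 12 min; less 45 min break → 10 h 27 min
Thu: 10:53 AM–6:29 PM = 7 h 36 min; less 45 min break → 6 h 51 min
Fri: 9:24 AM–8:29 PM = 11 h 5 min; less 45 min break → 10 h 20 min
Sat: 10:06 AM–9:36 PM = 11 h 30 min; less 45 min break → 10 h 45 min
Tue reg 7 h 33 min / OT 0 h 0 min; Wed reg 8 h 0 min / OT 2 h 27 min; Thu reg 6 h 51 min / OT 0 h 0 min; Fri reg 8 h 0 min / OT 2 h 20 min; Sat reg 8 h 0 min / OT 2 h 45 min.
Totals: regular 38 h 24 min, overtime 7 h 32 min.

Regular 38.40 hours, overtime 7.53 hours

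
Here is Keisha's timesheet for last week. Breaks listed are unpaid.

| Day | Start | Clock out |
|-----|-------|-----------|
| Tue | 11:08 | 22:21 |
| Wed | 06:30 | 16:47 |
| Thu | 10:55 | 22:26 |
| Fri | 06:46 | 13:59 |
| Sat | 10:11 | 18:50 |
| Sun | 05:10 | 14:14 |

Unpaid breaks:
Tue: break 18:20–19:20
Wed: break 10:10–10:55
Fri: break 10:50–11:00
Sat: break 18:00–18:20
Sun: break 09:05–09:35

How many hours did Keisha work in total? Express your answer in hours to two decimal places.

55.20 hours

Tue: 11:08–22:21 = 11 h 13 min; less 60 min break → 10 h 13 min
Wed: 06:30–16:47 = 10 h 17 min; less 45 min break → 9 h 32 min
Thu: 10:55–22:26 = 11 h 31 min
Fri: 06:46–13:59 = 7 h 13 min; less 10 min break → 7 h 3 min
Sat: 10:11–18:50 = 8 h 39 min; less 20 min break → 8 h 19 min
Sun: 05:10–14:14 = 9 h 4 min; less 30 min break → 8 h 34 min
Total: 10 h 13 min + 9 h 32 min + 11 h 31 min + 7 h 3 min + 8 h 19 min + 8 h 34 min = 55 h 12 min.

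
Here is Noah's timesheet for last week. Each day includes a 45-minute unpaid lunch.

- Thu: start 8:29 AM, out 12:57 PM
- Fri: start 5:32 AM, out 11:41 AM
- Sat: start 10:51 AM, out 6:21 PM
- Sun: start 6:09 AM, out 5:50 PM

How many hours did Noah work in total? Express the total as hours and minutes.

26 h 48 min

Thu: 8:29 AM–12:57 PM = 4 h 28 min; less 45 min break → 3 h 43 min
Fri: 5:32 AM–11:41 AM = 6 h 9 min; less 45 min break → 5 h 24 min
Sat: 10:51 AM–6:21 PM = 7 h 30 min; less 45 min break → 6 h 45 min
Sun: 6:09 AM–5:50 PM = 11 h 41 min; less 45 min break → 10 h 56 min
Total: 3 h 43 min + 5 h 24 min + 6 h 45 min + 10 h 56 min = 26 h 48 min.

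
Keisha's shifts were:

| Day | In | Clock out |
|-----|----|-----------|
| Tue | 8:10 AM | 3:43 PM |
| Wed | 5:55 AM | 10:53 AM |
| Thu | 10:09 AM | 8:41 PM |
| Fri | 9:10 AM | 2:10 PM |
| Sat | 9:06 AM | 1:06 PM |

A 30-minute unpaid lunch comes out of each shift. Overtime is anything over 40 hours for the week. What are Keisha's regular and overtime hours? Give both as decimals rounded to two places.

Tue: 8:10 AM–3:43 PM = 7 h 33 min; less 30 min break → 7 h 3 min
Wed: 5:55 AM–10:53 AM = 4 h 58 min; less 30 min break → 4 h 28 min
Thu: 10:09 AM–8:41 PM = 10 h 32 min; less 30 min break → 10 h 2 min
Fri: 9:10 AM–2:10 PM = 5 h 0 min; less 30 min break → 4 h 30 min
Sat: 9:06 AM–1:06 PM = 4 h 0 min; less 30 min break → 3 h 30 min
Total worked: 29 h 33 min = 29.55 h.
Threshold 40 h → overtime 0 h 0 min, regular 29 h 33 min.

Regular 29.55 hours, overtime 0.00 hours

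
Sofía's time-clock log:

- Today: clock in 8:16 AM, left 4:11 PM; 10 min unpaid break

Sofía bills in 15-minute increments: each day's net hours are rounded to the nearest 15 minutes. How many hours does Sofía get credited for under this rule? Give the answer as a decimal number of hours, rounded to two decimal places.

Today: 8:16 AM–4:11 PM = 7 h 55 min − 10 min = 7 h 45 min → rounds to 7 h 45 min

7.75 hours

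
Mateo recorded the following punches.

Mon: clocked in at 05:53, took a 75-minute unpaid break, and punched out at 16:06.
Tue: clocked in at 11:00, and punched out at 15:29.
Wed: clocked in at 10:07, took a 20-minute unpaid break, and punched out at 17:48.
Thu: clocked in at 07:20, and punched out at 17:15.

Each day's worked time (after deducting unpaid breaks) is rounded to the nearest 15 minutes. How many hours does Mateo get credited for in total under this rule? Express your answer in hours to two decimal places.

30.75 hours

Mon: 05:53–16:06 = 10 h 13 min − 75 min = 8 h 58 min → rounds to 9 h 0 min
Tue: 11:00–15:29 = 4 h 29 min → rounds to 4 h 30 min
Wed: 10:07–17:48 = 7 h 41 min − 20 min = 7 h 21 min → rounds to 7 h 15 min
Thu: 07:20–17:15 = 9 h 55 min → rounds to 10 h 0 min
Total credited: 30 h 45 min.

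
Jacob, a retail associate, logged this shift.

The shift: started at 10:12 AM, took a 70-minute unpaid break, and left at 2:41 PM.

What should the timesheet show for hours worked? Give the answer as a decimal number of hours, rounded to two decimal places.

The shift: 10:12 AM–2:41 PM = 4 h 29 min; less 70 min break → 3 h 19 min

3.32 hours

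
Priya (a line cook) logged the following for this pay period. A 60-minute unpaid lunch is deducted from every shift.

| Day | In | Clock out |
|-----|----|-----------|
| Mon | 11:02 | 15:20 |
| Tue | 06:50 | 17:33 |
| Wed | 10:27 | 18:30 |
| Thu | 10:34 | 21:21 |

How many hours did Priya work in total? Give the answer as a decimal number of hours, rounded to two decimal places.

Mon: 11:02–15:20 = 4 h 18 min; less 60 min break → 3 h 18 min
Tue: 06:50–17:33 = 10 h 43 min; less 60 min break → 9 h 43 min
Wed: 10:27–18:30 = 8 h 3 min; less 60 min break → 7 h 3 min
Thu: 10:34–21:21 = 10 h 47 min; less 60 min break → 9 h 47 min
Total: 3 h 18 min + 9 h 43 min + 7 h 3 min + 9 h 47 min = 29 h 51 min.

29.85 hours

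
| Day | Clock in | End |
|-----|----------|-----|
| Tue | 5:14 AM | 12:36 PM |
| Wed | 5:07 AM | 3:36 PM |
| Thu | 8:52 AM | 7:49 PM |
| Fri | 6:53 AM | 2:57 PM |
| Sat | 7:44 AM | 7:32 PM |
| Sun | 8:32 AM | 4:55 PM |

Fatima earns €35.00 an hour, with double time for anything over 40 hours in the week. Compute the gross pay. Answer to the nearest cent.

€2593.50

Tue: 5:14 AM–12:36 PM = 7 h 22 min
Wed: 5:07 AM–3:36 PM = 10 h 29 min
Thu: 8:52 AM–7:49 PM = 10 h 57 min
Fri: 6:53 AM–2:57 PM = 8 h 4 min
Sat: 7:44 AM–7:32 PM = 11 h 48 min
Sun: 8:32 AM–4:55 PM = 8 h 23 min
Total worked: 57 h 3 min = 3423 min.
Regular 40 h 0 min = 2400 min at €35.00/h; overtime 17 h 3 min = 1023 min at €70.00/h.
Pay = (2400 × €35.00 + 1023 × €70.00) ÷ 60 = €2593.50.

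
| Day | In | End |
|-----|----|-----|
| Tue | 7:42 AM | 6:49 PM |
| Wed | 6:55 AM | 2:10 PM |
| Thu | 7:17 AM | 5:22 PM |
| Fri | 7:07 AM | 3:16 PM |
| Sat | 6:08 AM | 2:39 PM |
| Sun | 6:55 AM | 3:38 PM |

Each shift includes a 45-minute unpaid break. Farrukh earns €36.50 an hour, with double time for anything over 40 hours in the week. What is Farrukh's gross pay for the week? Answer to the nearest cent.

€2141.33

Tue: 7:42 AM–6:49 PM = 11 h 7 min; less 45 min break → 10 h 22 min
Wed: 6:55 AM–2:10 PM = 7 h 15 min; less 45 min break → 6 h 30 min
Thu: 7:17 AM–5:22 PM = 10 h 5 min; less 45 min break → 9 h 20 min
Fri: 7:07 AM–3:16 PM = 8 h 9 min; less 45 min break → 7 h 24 min
Sat: 6:08 AM–2:39 PM = 8 h 31 min; less 45 min break → 7 h 46 min
Sun: 6:55 AM–3:38 PM = 8 h 43 min; less 45 min break → 7 h 58 min
Total worked: 49 h 20 min = 2960 min.
Regular 40 h 0 min = 2400 min at €36.50/h; overtime 9 h 20 min = 560 min at €73.00/h.
Pay = (2400 × €36.50 + 560 × €73.00) ÷ 60 = €2141.33.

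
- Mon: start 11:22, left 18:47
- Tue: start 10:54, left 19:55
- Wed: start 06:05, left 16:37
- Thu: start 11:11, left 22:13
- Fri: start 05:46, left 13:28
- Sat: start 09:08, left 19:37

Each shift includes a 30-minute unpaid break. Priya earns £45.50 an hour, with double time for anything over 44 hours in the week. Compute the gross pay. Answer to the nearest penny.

£2837.68

Mon: 11:22–18:47 = 7 h 25 min; less 30 min break → 6 h 55 min
Tue: 10:54–19:55 = 9 h 1 min; less 30 min break → 8 h 31 min
Wed: 06:05–16:37 = 10 h 32 min; less 30 min break → 10 h 2 min
Thu: 11:11–22:13 = 11 h 2 min; less 30 min break → 10 h 32 min
Fri: 05:46–13:28 = 7 h 42 min; less 30 min break → 7 h 12 min
Sat: 09:08–19:37 = 10 h 29 min; less 30 min break → 9 h 59 min
Total worked: 53 h 11 min = 3191 min.
Regular 44 h 0 min = 2640 min at £45.50/h; overtime 9 h 11 min = 551 min at £91.00/h.
Pay = (2640 × £45.50 + 551 × £91.00) ÷ 60 = £2837.68.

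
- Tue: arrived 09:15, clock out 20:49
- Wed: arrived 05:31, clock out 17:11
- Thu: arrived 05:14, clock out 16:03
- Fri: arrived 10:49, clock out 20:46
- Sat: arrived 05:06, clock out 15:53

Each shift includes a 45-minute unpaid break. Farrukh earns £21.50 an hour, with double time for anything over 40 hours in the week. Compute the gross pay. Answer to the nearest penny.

£1334.43

Tue: 09:15–20:49 = 11 h 34 min; less 45 min break → 10 h 49 min
Wed: 05:31–17:11 = 11 h 40 min; less 45 min break → 10 h 55 min
Thu: 05:14–16:03 = 10 h 49 min; less 45 min break → 10 h 4 min
Fri: 10:49–20:46 = 9 h 57 min; less 45 min break → 9 h 12 min
Sat: 05:06–15:53 = 10 h 47 min; less 45 min break → 10 h 2 min
Total worked: 51 h 2 min = 3062 min.
Regular 40 h 0 min = 2400 min at £21.50/h; overtime 11 h 2 min = 662 min at £43.00/h.
Pay = (2400 × £21.50 + 662 × £43.00) ÷ 60 = £1334.43.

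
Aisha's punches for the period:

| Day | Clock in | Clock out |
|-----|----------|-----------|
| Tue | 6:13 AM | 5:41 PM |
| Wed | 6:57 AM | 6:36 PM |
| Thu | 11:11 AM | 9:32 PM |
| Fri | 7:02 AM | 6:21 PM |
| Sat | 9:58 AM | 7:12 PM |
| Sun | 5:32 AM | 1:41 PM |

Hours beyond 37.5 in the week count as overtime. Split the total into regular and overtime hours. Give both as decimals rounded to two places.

Regular 37.50 hours, overtime 24.67 hours

Tue: 6:13 AM–5:41 PM = 11 h 28 min
Wed: 6:57 AM–6:36 PM = 11 h 39 min
Thu: 11:11 AM–9:32 PM = 10 h 21 min
Fri: 7:02 AM–6:21 PM = 11 h 19 min
Sat: 9:58 AM–7:12 PM = 9 h 14 min
Sun: 5:32 AM–1:41 PM = 8 h 9 min
Total worked: 62 h 10 min = 62.17 h.
Threshold 37.5 h → overtime 24 h 40 min, regular 37 h 30 min.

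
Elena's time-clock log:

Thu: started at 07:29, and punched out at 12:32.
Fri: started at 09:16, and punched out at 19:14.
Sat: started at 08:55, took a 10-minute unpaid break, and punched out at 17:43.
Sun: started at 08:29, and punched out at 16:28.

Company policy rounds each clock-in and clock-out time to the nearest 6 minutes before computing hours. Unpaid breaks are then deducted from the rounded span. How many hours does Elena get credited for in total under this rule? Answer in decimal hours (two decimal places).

Thu: in 07:29→07:30, out 12:32→12:30; 5 h 0 min
Fri: in 09:16→09:18, out 19:14→19:12; 9 h 54 min
Sat: in 08:55→08:54, out 17:43→17:42; 8 h 48 min − 10 min = 8 h 38 min
Sun: in 08:29→08:30, out 16:28→16:30; 8 h 0 min
Total credited: 31 h 32 min.

31.53 hours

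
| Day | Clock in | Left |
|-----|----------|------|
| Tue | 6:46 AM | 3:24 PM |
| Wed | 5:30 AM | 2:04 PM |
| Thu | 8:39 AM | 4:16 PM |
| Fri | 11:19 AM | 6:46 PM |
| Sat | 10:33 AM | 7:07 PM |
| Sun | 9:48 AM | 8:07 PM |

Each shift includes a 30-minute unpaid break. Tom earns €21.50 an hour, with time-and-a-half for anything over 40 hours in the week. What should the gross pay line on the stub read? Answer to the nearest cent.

Tue: 6:46 AM–3:24 PM = 8 h 38 min; less 30 min break → 8 h 8 min
Wed: 5:30 AM–2:04 PM = 8 h 34 min; less 30 min break → 8 h 4 min
Thu: 8:39 AM–4:16 PM = 7 h 37 min; less 30 min break → 7 h 7 min
Fri: 11:19 AM–6:46 PM = 7 h 27 min; less 30 min break → 6 h 57 min
Sat: 10:33 AM–7:07 PM = 8 h 34 min; less 30 min break → 8 h 4 min
Sun: 9:48 AM–8:07 PM = 10 h 19 min; less 30 min break → 9 h 49 min
Total worked: 48 h 9 min = 2889 min.
Regular 40 h 0 min = 2400 min at €21.50/h; overtime 8 h 9 min = 489 min at €32.25/h.
Pay = (2400 × €21.50 + 489 × €32.25) ÷ 60 = €1122.84.

€1122.84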